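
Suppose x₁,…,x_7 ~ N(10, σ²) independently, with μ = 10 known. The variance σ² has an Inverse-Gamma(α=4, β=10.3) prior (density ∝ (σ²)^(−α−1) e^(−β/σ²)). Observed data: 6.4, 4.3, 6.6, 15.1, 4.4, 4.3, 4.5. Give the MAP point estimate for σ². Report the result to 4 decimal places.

σ̂²_MAP = 11.6306

Sum of squared deviations about the known mean: SS = (6.4−10)² + (4.3−10)² + (6.6−10)² + (15.1−10)² + (4.4−10)² + (4.3−10)² + (4.5−10)² = 177.12.
The Normal likelihood contributes (σ²)^(−n/2) exp(−SS/(2σ²)), so the posterior is Inverse-Gamma(α + n/2, β + SS/2) = Inverse-Gamma(7.5, 98.86).
The mode of Inverse-Gamma(a, b) is b/(a+1) = 98.86/8.5 ≈ 11.6306.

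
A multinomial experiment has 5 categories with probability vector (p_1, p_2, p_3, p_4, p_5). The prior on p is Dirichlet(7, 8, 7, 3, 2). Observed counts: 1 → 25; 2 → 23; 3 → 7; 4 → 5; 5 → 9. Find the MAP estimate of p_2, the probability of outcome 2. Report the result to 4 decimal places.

MAP estimate: 0.3297

The posterior is Dirichlet(αᵢ + nᵢ) = Dirichlet(32, 31, 14, 8, 11).
For a Dirichlet(a₁,…,a_K) with all aᵢ > 1, the mode has j-th component (aⱼ − 1)/(Σaᵢ − K).
Here Σaᵢ = 96 and K = 5, so p_2 = (31 − 1)/(96 − 5) = 30/91 ≈ 0.3297.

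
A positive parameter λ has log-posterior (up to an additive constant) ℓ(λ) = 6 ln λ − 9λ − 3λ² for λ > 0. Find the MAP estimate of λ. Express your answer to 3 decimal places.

λ̂_MAP = 0.500

ℓ'(λ) = 6/λ − 9 − 6λ. Setting this to zero and multiplying by λ: 6λ² + 9λ − 6 = 0.
λ = (−9 + √(9² + 4·6·6)) / (2·6) = (−9 + √225) / 12 = (−9 + 15)/12 = 1/2.
ℓ''(λ) = −6/λ² − 6 < 0, confirming a maximum.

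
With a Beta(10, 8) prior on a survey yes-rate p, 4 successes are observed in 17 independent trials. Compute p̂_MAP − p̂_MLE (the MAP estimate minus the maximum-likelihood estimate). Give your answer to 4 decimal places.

Posterior is Beta(14, 21); MAP = (14−1)/(35−2) = 13/33 ≈ 0.39394.
MLE ignores the prior: p̂_MLE = k/n = 4/17 ≈ 0.23529.
Difference = 13/33 − 4/17 = 89/561 ≈ 0.1586.

MAP − MLE = 0.1586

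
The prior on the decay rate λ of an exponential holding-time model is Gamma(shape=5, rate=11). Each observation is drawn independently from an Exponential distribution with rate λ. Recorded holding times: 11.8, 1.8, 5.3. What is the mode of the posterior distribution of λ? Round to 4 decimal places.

λ̂_MAP = 0.2341

The Exponential(rate=λ) likelihood is ∝ λ^n e^(−λΣtᵢ). Here n = 3 and Σtᵢ = 11.8 + 1.8 + 5.3 = 18.9.
Posterior ∝ λ^4e^(−11λ) · λ^3e^(−18.9λ) = λ^7e^(−29.9λ), i.e. Gamma(8, 29.9).
Mode = (a−1)/b = 7/29.9 ≈ 0.2341.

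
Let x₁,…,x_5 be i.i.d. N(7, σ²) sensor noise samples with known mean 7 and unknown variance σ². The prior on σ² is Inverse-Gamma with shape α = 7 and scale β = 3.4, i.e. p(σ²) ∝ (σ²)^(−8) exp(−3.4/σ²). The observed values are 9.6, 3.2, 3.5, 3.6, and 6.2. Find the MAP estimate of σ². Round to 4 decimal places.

Sum of squared deviations about the known mean: SS = (9.6−7)² + (3.2−7)² + (3.5−7)² + (3.6−7)² + (6.2−7)² = 45.65.
The Normal likelihood contributes (σ²)^(−n/2) exp(−SS/(2σ²)), so the posterior is Inverse-Gamma(α + n/2, β + SS/2) = Inverse-Gamma(9.5, 26.225).
The mode of Inverse-Gamma(a, b) is b/(a+1) = 26.225/10.5 ≈ 2.4976.

σ̂²_MAP = 2.4976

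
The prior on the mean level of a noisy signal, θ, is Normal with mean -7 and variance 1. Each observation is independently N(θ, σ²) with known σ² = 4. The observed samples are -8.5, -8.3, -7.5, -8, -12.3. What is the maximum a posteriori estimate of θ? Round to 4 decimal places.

θ̂_MAP = -8.0667

n = 5; x̄ = ((-8.5) + (-8.3) + (-7.5) + (-8) + (-12.3))/5 = -44.6/5 = -8.92.
For a Normal prior and Normal likelihood with known variance, the posterior is Normal; its mode equals its mean, the precision-weighted average.
Prior precision 1/σ₀² = 1/1 = 1; data precision n/σ² = 5/4 = 1.25.
θ̂ = (1·(-7) + 1.25·(-8.92)) / (1 + 1.25) = (-18.15)/2.25 = -121/15 ≈ -8.0667.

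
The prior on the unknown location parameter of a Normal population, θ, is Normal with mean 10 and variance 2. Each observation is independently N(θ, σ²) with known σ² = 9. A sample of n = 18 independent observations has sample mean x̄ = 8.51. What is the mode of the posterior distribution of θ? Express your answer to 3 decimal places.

θ̂_MAP = 8.808

n = 18, x̄ = 8.51.
For a Normal prior and Normal likelihood with known variance, the posterior is Normal; its mode equals its mean, the precision-weighted average.
Prior precision 1/σ₀² = 1/2 = 0.5; data precision n/σ² = 18/9 = 2.
θ̂ = (0.5·10 + 2·8.51) / (0.5 + 2) = 22.02/2.5 = 8.808.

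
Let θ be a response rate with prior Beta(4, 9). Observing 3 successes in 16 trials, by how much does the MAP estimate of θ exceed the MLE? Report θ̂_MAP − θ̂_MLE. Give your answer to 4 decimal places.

Posterior is Beta(7, 22); MAP = (7−1)/(29−2) = 6/27 ≈ 0.22222.
MLE ignores the prior: θ̂_MLE = k/n = 3/16 ≈ 0.18750.
Difference = 6/27 − 3/16 = 5/144 ≈ 0.0347.

MAP − MLE = 0.0347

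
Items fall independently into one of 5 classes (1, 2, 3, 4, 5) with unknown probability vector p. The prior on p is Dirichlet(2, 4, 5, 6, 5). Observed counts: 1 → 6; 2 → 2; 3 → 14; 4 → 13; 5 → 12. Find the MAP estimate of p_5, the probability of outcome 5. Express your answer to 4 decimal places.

The posterior is Dirichlet(αᵢ + nᵢ) = Dirichlet(8, 6, 19, 19, 17).
For a Dirichlet(a₁,…,a_K) with all aᵢ > 1, the mode has j-th component (aⱼ − 1)/(Σaᵢ − K).
Here Σaᵢ = 69 and K = 5, so p_5 = (17 − 1)/(69 − 5) = 16/64 ≈ 0.2500.

MAP estimate: 0.2500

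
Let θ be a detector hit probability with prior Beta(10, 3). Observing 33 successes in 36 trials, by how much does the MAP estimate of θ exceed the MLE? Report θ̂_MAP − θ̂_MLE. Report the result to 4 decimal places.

MAP − MLE = -0.0230

Posterior is Beta(43, 6); MAP = (43−1)/(49−2) = 42/47 ≈ 0.89362.
MLE ignores the prior: θ̂_MLE = k/n = 33/36 ≈ 0.91667.
Difference = 42/47 − 33/36 = -13/564 ≈ -0.0230.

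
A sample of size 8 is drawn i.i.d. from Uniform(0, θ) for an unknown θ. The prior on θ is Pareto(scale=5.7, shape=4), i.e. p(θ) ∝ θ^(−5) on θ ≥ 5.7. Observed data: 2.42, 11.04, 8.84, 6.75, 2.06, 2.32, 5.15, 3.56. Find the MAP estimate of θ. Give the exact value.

The Uniform(0, θ) likelihood is θ^(−n) for θ ≥ max(xᵢ), zero otherwise. Here max(xᵢ) = 11.04.
Posterior ∝ θ^(−5) · θ^(−8) = θ^(−13) on θ ≥ max(5.7, 11.04) = 11.04.
This density is strictly decreasing in θ, so the posterior mode lies at the lower boundary of the support.

θ̂_MAP = 11.04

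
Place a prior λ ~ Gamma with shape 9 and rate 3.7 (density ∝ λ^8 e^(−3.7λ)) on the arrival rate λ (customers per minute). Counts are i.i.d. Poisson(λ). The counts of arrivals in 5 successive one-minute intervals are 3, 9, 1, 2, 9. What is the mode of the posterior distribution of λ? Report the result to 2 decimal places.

Σxᵢ = 3+9+1+2+9 = 24, with n = 5.
Posterior ∝ λ^8e^(−3.7λ) · λ^24e^(−5λ) = λ^32e^(−8.7λ), i.e. Gamma(shape=33, rate=8.7).
The mode of a Gamma(a, b) with a ≥ 1 (shape–rate) is (a−1)/b = 32/8.7 ≈ 3.68.

λ̂_MAP = 3.68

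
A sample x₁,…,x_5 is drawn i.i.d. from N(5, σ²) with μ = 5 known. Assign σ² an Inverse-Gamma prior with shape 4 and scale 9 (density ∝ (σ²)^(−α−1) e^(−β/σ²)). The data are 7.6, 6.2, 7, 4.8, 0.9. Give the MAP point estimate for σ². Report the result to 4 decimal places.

σ̂²_MAP = 3.1367

Sum of squared deviations about the known mean: SS = (7.6−5)² + (6.2−5)² + (7−5)² + (4.8−5)² + (0.9−5)² = 29.05.
The Normal likelihood contributes (σ²)^(−n/2) exp(−SS/(2σ²)), so the posterior is Inverse-Gamma(α + n/2, β + SS/2) = Inverse-Gamma(6.5, 23.525).
The mode of Inverse-Gamma(a, b) is b/(a+1) = 23.525/7.5 ≈ 3.1367.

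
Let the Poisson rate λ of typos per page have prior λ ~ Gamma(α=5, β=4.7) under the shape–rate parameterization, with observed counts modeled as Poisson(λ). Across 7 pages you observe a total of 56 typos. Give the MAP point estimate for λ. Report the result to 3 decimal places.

Σxᵢ = 56, n = 7.
Posterior ∝ λ^4e^(−4.7λ) · λ^56e^(−7λ) = λ^60e^(−11.7λ), i.e. Gamma(shape=61, rate=11.7).
The mode of a Gamma(a, b) with a ≥ 1 (shape–rate) is (a−1)/b = 60/11.7 ≈ 5.128.

λ̂_MAP = 5.128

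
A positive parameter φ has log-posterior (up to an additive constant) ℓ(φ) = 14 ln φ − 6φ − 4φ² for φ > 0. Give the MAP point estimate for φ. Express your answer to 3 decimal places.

ℓ'(φ) = 14/φ − 6 − 8φ. Setting this to zero and multiplying by φ: 8φ² + 6φ − 14 = 0.
φ = (−6 + √(6² + 4·8·14)) / (2·8) = (−6 + √484) / 16 = (−6 + 22)/16 = 1.
ℓ''(φ) = −14/φ² − 8 < 0, confirming a maximum.

φ̂_MAP = 1.000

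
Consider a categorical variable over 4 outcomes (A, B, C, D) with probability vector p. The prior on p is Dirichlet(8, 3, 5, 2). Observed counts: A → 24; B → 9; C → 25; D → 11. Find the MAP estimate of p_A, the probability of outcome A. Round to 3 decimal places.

The posterior is Dirichlet(αᵢ + nᵢ) = Dirichlet(32, 12, 30, 13).
For a Dirichlet(a₁,…,a_K) with all aᵢ > 1, the mode has j-th component (aⱼ − 1)/(Σaᵢ − K).
Here Σaᵢ = 87 and K = 4, so p_A = (32 − 1)/(87 − 4) = 31/83 ≈ 0.373.

MAP estimate of p_A = 0.373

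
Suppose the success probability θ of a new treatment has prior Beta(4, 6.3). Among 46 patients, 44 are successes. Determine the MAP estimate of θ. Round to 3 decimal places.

θ̂_MAP = 0.866

Prior: Beta(4, 6.3).
Data: 44 successes in 46 trials. The binomial likelihood contributes θ^44(1−θ)^2, so the posterior is Beta(4+44, 6.3+2) = Beta(48, 8.3).
For Beta(a, b) with a, b > 1 the mode is (a−1)/(a+b−2) = 47/54.3 ≈ 0.866.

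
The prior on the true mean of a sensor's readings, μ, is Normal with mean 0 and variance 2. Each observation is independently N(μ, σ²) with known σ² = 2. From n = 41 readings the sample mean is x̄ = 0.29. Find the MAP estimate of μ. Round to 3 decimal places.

n = 41, x̄ = 0.29.
For a Normal prior and Normal likelihood with known variance, the posterior is Normal; its mode equals its mean, the precision-weighted average.
Prior precision 1/σ₀² = 1/2 = 0.5; data precision n/σ² = 41/2 = 20.5.
μ̂ = (0.5·0 + 20.5·0.29) / (0.5 + 20.5) = 5.945/21 = 1189/4200 ≈ 0.283.

μ̂_MAP = 0.283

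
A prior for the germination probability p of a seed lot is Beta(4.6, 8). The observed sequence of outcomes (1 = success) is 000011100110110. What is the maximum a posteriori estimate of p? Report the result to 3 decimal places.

p̂_MAP = 0.414

Prior: Beta(4.6, 8).
Data: 7 successes in 15 trials (from the sequence). The binomial likelihood contributes p^7(1−p)^8, so the posterior is Beta(4.6+7, 8+8) = Beta(11.6, 16).
For Beta(a, b) with a, b > 1 the mode is (a−1)/(a+b−2) = 10.6/25.6 ≈ 0.414.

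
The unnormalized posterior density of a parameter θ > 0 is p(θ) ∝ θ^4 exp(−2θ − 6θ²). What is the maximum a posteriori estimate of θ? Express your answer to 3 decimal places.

θ̂_MAP = 0.500

ℓ'(θ) = 4/θ − 2 − 12θ. Setting this to zero and multiplying by θ: 12θ² + 2θ − 4 = 0.
θ = (−2 + √(2² + 4·12·4)) / (2·12) = (−2 + √196) / 24 = (−2 + 14)/24 = 1/2.
ℓ''(θ) = −4/θ² − 12 < 0, confirming a maximum.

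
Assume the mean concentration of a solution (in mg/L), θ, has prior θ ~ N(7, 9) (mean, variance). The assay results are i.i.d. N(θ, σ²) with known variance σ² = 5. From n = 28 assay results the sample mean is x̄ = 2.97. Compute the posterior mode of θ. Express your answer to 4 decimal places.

n = 28, x̄ = 2.97.
For a Normal prior and Normal likelihood with known variance, the posterior is Normal; its mode equals its mean, the precision-weighted average.
Prior precision 1/σ₀² = 1/9; data precision n/σ² = 28/5 = 5.6.
θ̂ = ((1/9)·7 + 5.6·2.97) / (1/9 + 5.6) = (19586/1125)/(257/45) = 19586/6425 ≈ 3.0484.

θ̂_MAP = 3.0484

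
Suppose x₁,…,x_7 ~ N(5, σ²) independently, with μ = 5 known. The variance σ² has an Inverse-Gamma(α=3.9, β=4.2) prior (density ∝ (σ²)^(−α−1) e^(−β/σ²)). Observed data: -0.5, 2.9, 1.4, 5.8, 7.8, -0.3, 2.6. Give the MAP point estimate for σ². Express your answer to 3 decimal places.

Sum of squared deviations about the known mean: SS = (-0.5−5)² + (2.9−5)² + (1.4−5)² + (5.8−5)² + (7.8−5)² + (-0.3−5)² + (2.6−5)² = 89.95.
The Normal likelihood contributes (σ²)^(−n/2) exp(−SS/(2σ²)), so the posterior is Inverse-Gamma(α + n/2, β + SS/2) = Inverse-Gamma(7.4, 49.175).
The mode of Inverse-Gamma(a, b) is b/(a+1) = 49.175/8.4 ≈ 5.854.

σ̂²_MAP = 5.854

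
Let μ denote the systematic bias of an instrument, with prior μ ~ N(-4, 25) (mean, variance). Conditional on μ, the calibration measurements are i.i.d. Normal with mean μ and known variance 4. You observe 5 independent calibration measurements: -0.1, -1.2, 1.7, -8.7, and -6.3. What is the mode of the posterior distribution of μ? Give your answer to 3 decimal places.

n = 5; x̄ = ((-0.1) + (-1.2) + 1.7 + (-8.7) + (-6.3))/5 = -14.6/5 = -2.92.
For a Normal prior and Normal likelihood with known variance, the posterior is Normal; its mode equals its mean, the precision-weighted average.
Prior precision 1/σ₀² = 1/25 = 0.04; data precision n/σ² = 5/4 = 1.25.
μ̂ = (0.04·(-4) + 1.25·(-2.92)) / (0.04 + 1.25) = (-3.81)/1.29 = -127/43 ≈ -2.953.

μ̂_MAP = -2.953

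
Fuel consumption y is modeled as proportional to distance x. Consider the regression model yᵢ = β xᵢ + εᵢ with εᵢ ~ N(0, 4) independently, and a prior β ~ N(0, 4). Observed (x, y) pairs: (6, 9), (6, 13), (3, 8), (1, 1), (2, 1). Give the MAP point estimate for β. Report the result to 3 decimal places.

β̂_MAP = 1.828

log p(β | y) = −Σ(yᵢ − βxᵢ)²/(2·4) − β²/(2·4) + const.
Setting the derivative to zero: Σxᵢ(yᵢ − βxᵢ)/4 − β/4 = 0, so β = Σxᵢyᵢ / (Σxᵢ² + σ²/τ²).
Σxᵢyᵢ = 6·9 + 6·13 + 3·8 + 1·1 + 2·1 = 159; Σxᵢ² = 86; σ²/τ² = 1.
β̂_MAP = 159 / (86 + 1) = 159/87 ≈ 1.828.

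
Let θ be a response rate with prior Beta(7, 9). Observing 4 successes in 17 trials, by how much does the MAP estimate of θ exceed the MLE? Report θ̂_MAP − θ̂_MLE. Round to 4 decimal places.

MAP − MLE = 0.0873

Posterior is Beta(11, 22); MAP = (11−1)/(33−2) = 10/31 ≈ 0.32258.
MLE ignores the prior: θ̂_MLE = k/n = 4/17 ≈ 0.23529.
Difference = 10/31 − 4/17 = 46/527 ≈ 0.0873.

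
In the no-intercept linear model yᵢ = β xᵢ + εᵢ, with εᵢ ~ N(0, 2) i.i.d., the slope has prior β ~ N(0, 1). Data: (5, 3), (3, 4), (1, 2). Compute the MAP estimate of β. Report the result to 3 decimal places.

log p(β | y) = −Σ(yᵢ − βxᵢ)²/(2·2) − β²/(2·1) + const.
Setting the derivative to zero: Σxᵢ(yᵢ − βxᵢ)/2 − β/1 = 0, so β = Σxᵢyᵢ / (Σxᵢ² + σ²/τ²).
Σxᵢyᵢ = 5·3 + 3·4 + 1·2 = 29; Σxᵢ² = 35; σ²/τ² = 2.
β̂_MAP = 29 / (35 + 2) = 29/37 ≈ 0.784.

β̂_MAP = 0.784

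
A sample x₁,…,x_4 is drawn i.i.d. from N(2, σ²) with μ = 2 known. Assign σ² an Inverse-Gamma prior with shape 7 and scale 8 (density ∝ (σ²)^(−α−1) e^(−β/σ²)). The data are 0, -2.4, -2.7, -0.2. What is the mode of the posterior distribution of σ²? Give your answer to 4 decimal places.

Sum of squared deviations about the known mean: SS = (0−2)² + (-2.4−2)² + (-2.7−2)² + (-0.2−2)² = 50.29.
The Normal likelihood contributes (σ²)^(−n/2) exp(−SS/(2σ²)), so the posterior is Inverse-Gamma(α + n/2, β + SS/2) = Inverse-Gamma(9, 33.145).
The mode of Inverse-Gamma(a, b) is b/(a+1) = 33.145/10 ≈ 3.3145.

σ̂²_MAP = 3.3145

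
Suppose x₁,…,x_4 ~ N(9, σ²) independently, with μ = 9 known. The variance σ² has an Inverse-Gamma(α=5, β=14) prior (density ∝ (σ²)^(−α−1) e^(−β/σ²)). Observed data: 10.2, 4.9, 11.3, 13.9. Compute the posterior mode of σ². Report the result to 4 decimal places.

σ̂²_MAP = 4.7219

Sum of squared deviations about the known mean: SS = (10.2−9)² + (4.9−9)² + (11.3−9)² + (13.9−9)² = 47.55.
The Normal likelihood contributes (σ²)^(−n/2) exp(−SS/(2σ²)), so the posterior is Inverse-Gamma(α + n/2, β + SS/2) = Inverse-Gamma(7, 37.775).
The mode of Inverse-Gamma(a, b) is b/(a+1) = 37.775/8 ≈ 4.7219.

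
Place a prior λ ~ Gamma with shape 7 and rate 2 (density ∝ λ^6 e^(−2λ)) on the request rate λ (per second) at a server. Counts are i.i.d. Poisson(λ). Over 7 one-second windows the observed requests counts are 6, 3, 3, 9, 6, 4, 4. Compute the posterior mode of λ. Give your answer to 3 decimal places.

Σxᵢ = 6+3+3+9+6+4+4 = 35, with n = 7.
Posterior ∝ λ^6e^(−2λ) · λ^35e^(−7λ) = λ^41e^(−9λ), i.e. Gamma(shape=42, rate=9).
The mode of a Gamma(a, b) with a ≥ 1 (shape–rate) is (a−1)/b = 41/9 ≈ 4.556.

λ̂_MAP = 4.556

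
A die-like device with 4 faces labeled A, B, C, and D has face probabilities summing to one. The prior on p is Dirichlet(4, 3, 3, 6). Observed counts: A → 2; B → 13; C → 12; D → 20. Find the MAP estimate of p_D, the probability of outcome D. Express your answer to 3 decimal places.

The posterior is Dirichlet(αᵢ + nᵢ) = Dirichlet(6, 16, 15, 26).
For a Dirichlet(a₁,…,a_K) with all aᵢ > 1, the mode has j-th component (aⱼ − 1)/(Σaᵢ − K).
Here Σaᵢ = 63 and K = 4, so p_D = (26 − 1)/(63 − 4) = 25/59 ≈ 0.424.

MAP estimate of p_D = 0.424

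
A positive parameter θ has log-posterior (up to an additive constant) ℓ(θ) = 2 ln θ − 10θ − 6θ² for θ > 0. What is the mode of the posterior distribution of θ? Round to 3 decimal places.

θ̂_MAP = 0.167

ℓ'(θ) = 2/θ − 10 − 12θ. Setting this to zero and multiplying by θ: 12θ² + 10θ − 2 = 0.
θ = (−10 + √(10² + 4·12·2)) / (2·12) = (−10 + √196) / 24 = (−10 + 14)/24 = 1/6.
ℓ''(θ) = −2/θ² − 12 < 0, confirming a maximum.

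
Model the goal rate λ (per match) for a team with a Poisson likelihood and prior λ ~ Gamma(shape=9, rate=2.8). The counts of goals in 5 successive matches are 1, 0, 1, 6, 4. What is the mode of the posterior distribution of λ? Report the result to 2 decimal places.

Σxᵢ = 1+0+1+6+4 = 12, with n = 5.
Posterior ∝ λ^8e^(−2.8λ) · λ^12e^(−5λ) = λ^20e^(−7.8λ), i.e. Gamma(shape=21, rate=7.8).
The mode of a Gamma(a, b) with a ≥ 1 (shape–rate) is (a−1)/b = 20/7.8 ≈ 2.56.

λ̂_MAP = 2.56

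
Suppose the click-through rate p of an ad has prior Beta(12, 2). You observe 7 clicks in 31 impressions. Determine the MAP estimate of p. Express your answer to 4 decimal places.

Prior: Beta(12, 2).
Data: 7 successes in 31 trials. The binomial likelihood contributes p^7(1−p)^24, so the posterior is Beta(12+7, 2+24) = Beta(19, 26).
For Beta(a, b) with a, b > 1 the mode is (a−1)/(a+b−2) = 18/43 ≈ 0.4186.

p̂_MAP = 0.4186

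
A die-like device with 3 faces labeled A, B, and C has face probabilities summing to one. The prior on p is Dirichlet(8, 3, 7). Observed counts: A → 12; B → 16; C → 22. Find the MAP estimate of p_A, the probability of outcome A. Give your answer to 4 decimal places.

The posterior is Dirichlet(αᵢ + nᵢ) = Dirichlet(20, 19, 29).
For a Dirichlet(a₁,…,a_K) with all aᵢ > 1, the mode has j-th component (aⱼ − 1)/(Σaᵢ − K).
Here Σaᵢ = 68 and K = 3, so p_A = (20 − 1)/(68 − 3) = 19/65 ≈ 0.2923.

MAP estimate of p_A = 0.2923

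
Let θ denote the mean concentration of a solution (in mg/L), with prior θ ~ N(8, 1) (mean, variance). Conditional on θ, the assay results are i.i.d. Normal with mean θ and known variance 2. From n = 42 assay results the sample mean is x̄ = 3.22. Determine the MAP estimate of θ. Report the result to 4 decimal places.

θ̂_MAP = 3.4373

n = 42, x̄ = 3.22.
For a Normal prior and Normal likelihood with known variance, the posterior is Normal; its mode equals its mean, the precision-weighted average.
Prior precision 1/σ₀² = 1/1 = 1; data precision n/σ² = 42/2 = 21.
θ̂ = (1·8 + 21·3.22) / (1 + 21) = 75.62/22 = 3781/1100 ≈ 3.4373.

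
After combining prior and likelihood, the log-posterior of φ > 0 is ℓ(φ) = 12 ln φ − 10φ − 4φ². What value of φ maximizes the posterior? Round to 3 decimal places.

ℓ'(φ) = 12/φ − 10 − 8φ. Setting this to zero and multiplying by φ: 8φ² + 10φ − 12 = 0.
φ = (−10 + √(10² + 4·8·12)) / (2·8) = (−10 + √484) / 16 = (−10 + 22)/16 = 3/4.
ℓ''(φ) = −12/φ² − 8 < 0, confirming a maximum.

φ̂_MAP = 0.750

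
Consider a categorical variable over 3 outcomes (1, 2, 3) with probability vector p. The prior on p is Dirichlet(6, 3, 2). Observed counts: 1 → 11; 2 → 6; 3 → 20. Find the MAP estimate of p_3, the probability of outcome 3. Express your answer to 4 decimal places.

The posterior is Dirichlet(αᵢ + nᵢ) = Dirichlet(17, 9, 22).
For a Dirichlet(a₁,…,a_K) with all aᵢ > 1, the mode has j-th component (aⱼ − 1)/(Σaᵢ − K).
Here Σaᵢ = 48 and K = 3, so p_3 = (22 − 1)/(48 − 3) = 21/45 ≈ 0.4667.

MAP estimate: 0.4667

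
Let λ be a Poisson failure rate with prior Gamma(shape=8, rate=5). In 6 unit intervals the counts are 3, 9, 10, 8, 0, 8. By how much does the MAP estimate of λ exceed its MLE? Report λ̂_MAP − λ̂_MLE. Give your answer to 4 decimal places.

Σxᵢ = 38. Posterior is Gamma(46, 11); MAP = (46−1)/11 = 45/11 ≈ 4.09091.
MLE = x̄ = 38/6 ≈ 6.33333.
Difference = 45/11 − 38/6 = -74/33 ≈ -2.2424.

MAP − MLE = -2.2424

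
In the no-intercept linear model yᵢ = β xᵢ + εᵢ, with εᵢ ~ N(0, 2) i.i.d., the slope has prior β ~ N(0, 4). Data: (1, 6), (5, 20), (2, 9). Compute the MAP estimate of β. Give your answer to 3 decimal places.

log p(β | y) = −Σ(yᵢ − βxᵢ)²/(2·2) − β²/(2·4) + const.
Setting the derivative to zero: Σxᵢ(yᵢ − βxᵢ)/2 − β/4 = 0, so β = Σxᵢyᵢ / (Σxᵢ² + σ²/τ²).
Σxᵢyᵢ = 1·6 + 5·20 + 2·9 = 124; Σxᵢ² = 30; σ²/τ² = 0.5.
β̂_MAP = 124 / (30 + 0.5) = 124/30.5 ≈ 4.066.

β̂_MAP = 4.066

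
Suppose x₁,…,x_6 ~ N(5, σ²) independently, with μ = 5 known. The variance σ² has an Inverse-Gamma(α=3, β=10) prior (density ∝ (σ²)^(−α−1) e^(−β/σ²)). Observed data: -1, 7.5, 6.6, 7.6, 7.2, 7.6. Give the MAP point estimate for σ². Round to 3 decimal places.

σ̂²_MAP = 5.941

Sum of squared deviations about the known mean: SS = (-1−5)² + (7.5−5)² + (6.6−5)² + (7.6−5)² + (7.2−5)² + (7.6−5)² = 63.17.
The Normal likelihood contributes (σ²)^(−n/2) exp(−SS/(2σ²)), so the posterior is Inverse-Gamma(α + n/2, β + SS/2) = Inverse-Gamma(6, 41.585).
The mode of Inverse-Gamma(a, b) is b/(a+1) = 41.585/7 ≈ 5.941.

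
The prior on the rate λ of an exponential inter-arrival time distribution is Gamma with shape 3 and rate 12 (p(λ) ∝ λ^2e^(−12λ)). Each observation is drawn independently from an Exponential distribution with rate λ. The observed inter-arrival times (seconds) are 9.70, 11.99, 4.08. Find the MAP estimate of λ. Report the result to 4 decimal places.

The Exponential(rate=λ) likelihood is ∝ λ^n e^(−λΣtᵢ). Here n = 3 and Σtᵢ = 9.70 + 11.99 + 4.08 = 25.77.
Posterior ∝ λ^2e^(−12λ) · λ^3e^(−25.77λ) = λ^5e^(−37.77λ), i.e. Gamma(6, 37.77).
Mode = (a−1)/b = 5/37.77 ≈ 0.1324.

λ̂_MAP = 0.1324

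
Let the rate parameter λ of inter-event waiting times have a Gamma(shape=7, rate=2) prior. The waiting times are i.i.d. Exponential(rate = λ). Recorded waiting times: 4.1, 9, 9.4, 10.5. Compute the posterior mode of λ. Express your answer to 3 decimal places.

λ̂_MAP = 0.286

The Exponential(rate=λ) likelihood is ∝ λ^n e^(−λΣtᵢ). Here n = 4 and Σtᵢ = 4.1 + 9 + 9.4 + 10.5 = 33.
Posterior ∝ λ^6e^(−2λ) · λ^4e^(−33λ) = λ^10e^(−35λ), i.e. Gamma(11, 35).
Mode = (a−1)/b = 10/35 ≈ 0.286.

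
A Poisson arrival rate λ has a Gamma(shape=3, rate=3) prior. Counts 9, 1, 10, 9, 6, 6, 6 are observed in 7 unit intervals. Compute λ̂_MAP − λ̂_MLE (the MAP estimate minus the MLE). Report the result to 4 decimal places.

Σxᵢ = 47. Posterior is Gamma(50, 10); MAP = (50−1)/10 = 49/10 ≈ 4.90000.
MLE = x̄ = 47/7 ≈ 6.71429.
Difference = 49/10 − 47/7 = -127/70 ≈ -1.8143.

MAP − MLE = -1.8143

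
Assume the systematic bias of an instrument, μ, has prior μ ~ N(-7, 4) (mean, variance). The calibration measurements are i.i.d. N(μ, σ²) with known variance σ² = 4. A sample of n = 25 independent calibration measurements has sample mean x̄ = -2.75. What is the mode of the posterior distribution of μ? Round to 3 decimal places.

μ̂_MAP = -2.913

n = 25, x̄ = -2.75.
For a Normal prior and Normal likelihood with known variance, the posterior is Normal; its mode equals its mean, the precision-weighted average.
Prior precision 1/σ₀² = 1/4 = 0.25; data precision n/σ² = 25/4 = 6.25.
μ̂ = (0.25·(-7) + 6.25·(-2.75)) / (0.25 + 6.25) = (-18.9375)/6.5 = -303/104 ≈ -2.913.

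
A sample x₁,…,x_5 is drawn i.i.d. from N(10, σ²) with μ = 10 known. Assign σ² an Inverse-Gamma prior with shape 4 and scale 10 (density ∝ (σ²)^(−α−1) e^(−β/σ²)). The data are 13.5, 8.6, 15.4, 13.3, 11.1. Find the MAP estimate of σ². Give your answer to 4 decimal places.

Sum of squared deviations about the known mean: SS = (13.5−10)² + (8.6−10)² + (15.4−10)² + (13.3−10)² + (11.1−10)² = 55.47.
The Normal likelihood contributes (σ²)^(−n/2) exp(−SS/(2σ²)), so the posterior is Inverse-Gamma(α + n/2, β + SS/2) = Inverse-Gamma(6.5, 37.735).
The mode of Inverse-Gamma(a, b) is b/(a+1) = 37.735/7.5 ≈ 5.0313.

σ̂²_MAP = 5.0313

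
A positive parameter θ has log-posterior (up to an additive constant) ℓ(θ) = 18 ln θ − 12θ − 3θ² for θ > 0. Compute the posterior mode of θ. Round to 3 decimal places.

ℓ'(θ) = 18/θ − 12 − 6θ. Setting this to zero and multiplying by θ: 6θ² + 12θ − 18 = 0.
θ = (−12 + √(12² + 4·6·18)) / (2·6) = (−12 + √576) / 12 = (−12 + 24)/12 = 1.
ℓ''(θ) = −18/θ² − 6 < 0, confirming a maximum.

θ̂_MAP = 1.000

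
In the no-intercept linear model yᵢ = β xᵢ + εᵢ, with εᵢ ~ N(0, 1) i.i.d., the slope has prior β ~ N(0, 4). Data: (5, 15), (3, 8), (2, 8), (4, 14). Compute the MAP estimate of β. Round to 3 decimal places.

log p(β | y) = −Σ(yᵢ − βxᵢ)²/(2·1) − β²/(2·4) + const.
Setting the derivative to zero: Σxᵢ(yᵢ − βxᵢ)/1 − β/4 = 0, so β = Σxᵢyᵢ / (Σxᵢ² + σ²/τ²).
Σxᵢyᵢ = 5·15 + 3·8 + 2·8 + 4·14 = 171; Σxᵢ² = 54; σ²/τ² = 0.25.
β̂_MAP = 171 / (54 + 0.25) = 171/54.25 ≈ 3.152.

β̂_MAP = 3.152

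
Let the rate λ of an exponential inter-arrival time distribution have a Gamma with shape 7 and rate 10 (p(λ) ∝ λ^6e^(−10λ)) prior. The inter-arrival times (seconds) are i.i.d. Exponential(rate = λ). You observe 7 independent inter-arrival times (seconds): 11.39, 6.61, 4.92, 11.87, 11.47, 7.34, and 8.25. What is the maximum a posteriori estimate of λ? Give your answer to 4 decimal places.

λ̂_MAP = 0.1809

The Exponential(rate=λ) likelihood is ∝ λ^n e^(−λΣtᵢ). Here n = 7 and Σtᵢ = 11.39 + 6.61 + 4.92 + 11.87 + 11.47 + 7.34 + 8.25 = 61.85.
Posterior ∝ λ^6e^(−10λ) · λ^7e^(−61.85λ) = λ^13e^(−71.85λ), i.e. Gamma(14, 71.85).
Mode = (a−1)/b = 13/71.85 ≈ 0.1809.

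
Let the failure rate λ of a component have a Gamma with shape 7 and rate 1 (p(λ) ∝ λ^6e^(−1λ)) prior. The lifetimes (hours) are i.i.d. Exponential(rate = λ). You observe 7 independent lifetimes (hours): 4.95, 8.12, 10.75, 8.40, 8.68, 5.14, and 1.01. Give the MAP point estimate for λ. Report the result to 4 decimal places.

The Exponential(rate=λ) likelihood is ∝ λ^n e^(−λΣtᵢ). Here n = 7 and Σtᵢ = 4.95 + 8.12 + 10.75 + 8.40 + 8.68 + 5.14 + 1.01 = 47.05.
Posterior ∝ λ^6e^(−1λ) · λ^7e^(−47.05λ) = λ^13e^(−48.05λ), i.e. Gamma(14, 48.05).
Mode = (a−1)/b = 13/48.05 ≈ 0.2706.

λ̂_MAP = 0.2706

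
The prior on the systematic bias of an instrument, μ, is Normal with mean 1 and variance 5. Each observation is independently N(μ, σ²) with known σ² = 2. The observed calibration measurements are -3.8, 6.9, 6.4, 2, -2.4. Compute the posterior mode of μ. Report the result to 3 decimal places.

n = 5; x̄ = ((-3.8) + 6.9 + 6.4 + 2 + (-2.4))/5 = 9.1/5 = 1.82.
For a Normal prior and Normal likelihood with known variance, the posterior is Normal; its mode equals its mean, the precision-weighted average.
Prior precision 1/σ₀² = 1/5 = 0.2; data precision n/σ² = 5/2 = 2.5.
μ̂ = (0.2·1 + 2.5·1.82) / (0.2 + 2.5) = 4.75/2.7 = 95/54 ≈ 1.759.

μ̂_MAP = 1.759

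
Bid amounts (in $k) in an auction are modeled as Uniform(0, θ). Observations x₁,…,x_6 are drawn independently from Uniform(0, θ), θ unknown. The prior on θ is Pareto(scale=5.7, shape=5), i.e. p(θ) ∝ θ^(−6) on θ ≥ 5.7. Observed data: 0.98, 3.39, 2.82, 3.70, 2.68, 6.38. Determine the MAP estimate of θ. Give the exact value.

The Uniform(0, θ) likelihood is θ^(−n) for θ ≥ max(xᵢ), zero otherwise. Here max(xᵢ) = 6.38.
Posterior ∝ θ^(−6) · θ^(−6) = θ^(−12) on θ ≥ max(5.7, 6.38) = 6.38.
This density is strictly decreasing in θ, so the posterior mode lies at the lower boundary of the support.

θ̂_MAP = 6.38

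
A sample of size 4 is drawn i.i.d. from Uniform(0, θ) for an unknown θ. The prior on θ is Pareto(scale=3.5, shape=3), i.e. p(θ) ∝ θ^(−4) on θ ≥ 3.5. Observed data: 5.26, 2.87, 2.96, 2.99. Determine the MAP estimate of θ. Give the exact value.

The Uniform(0, θ) likelihood is θ^(−n) for θ ≥ max(xᵢ), zero otherwise. Here max(xᵢ) = 5.26.
Posterior ∝ θ^(−4) · θ^(−4) = θ^(−8) on θ ≥ max(3.5, 5.26) = 5.26.
This density is strictly decreasing in θ, so the posterior mode lies at the lower boundary of the support.

θ̂_MAP = 5.26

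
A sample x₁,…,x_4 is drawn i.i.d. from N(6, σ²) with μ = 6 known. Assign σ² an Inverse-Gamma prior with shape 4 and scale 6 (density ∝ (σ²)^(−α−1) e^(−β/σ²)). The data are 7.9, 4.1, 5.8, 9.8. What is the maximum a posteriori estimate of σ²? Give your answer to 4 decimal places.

Sum of squared deviations about the known mean: SS = (7.9−6)² + (4.1−6)² + (5.8−6)² + (9.8−6)² = 21.7.
The Normal likelihood contributes (σ²)^(−n/2) exp(−SS/(2σ²)), so the posterior is Inverse-Gamma(α + n/2, β + SS/2) = Inverse-Gamma(6, 16.85).
The mode of Inverse-Gamma(a, b) is b/(a+1) = 16.85/7 ≈ 2.4071.

σ̂²_MAP = 2.4071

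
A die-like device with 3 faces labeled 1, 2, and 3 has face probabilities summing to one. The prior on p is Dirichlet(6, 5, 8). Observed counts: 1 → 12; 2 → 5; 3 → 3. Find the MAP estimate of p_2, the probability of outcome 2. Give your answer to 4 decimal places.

MAP estimate: 0.2500

The posterior is Dirichlet(αᵢ + nᵢ) = Dirichlet(18, 10, 11).
For a Dirichlet(a₁,…,a_K) with all aᵢ > 1, the mode has j-th component (aⱼ − 1)/(Σaᵢ − K).
Here Σaᵢ = 39 and K = 3, so p_2 = (10 − 1)/(39 − 3) = 9/36 ≈ 0.2500.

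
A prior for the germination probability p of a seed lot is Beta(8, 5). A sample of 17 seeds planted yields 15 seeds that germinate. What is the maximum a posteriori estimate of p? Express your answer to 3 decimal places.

Prior: Beta(8, 5).
Data: 15 successes in 17 trials. The binomial likelihood contributes p^15(1−p)^2, so the posterior is Beta(8+15, 5+2) = Beta(23, 7).
For Beta(a, b) with a, b > 1 the mode is (a−1)/(a+b−2) = 22/28 ≈ 0.786.

p̂_MAP = 0.786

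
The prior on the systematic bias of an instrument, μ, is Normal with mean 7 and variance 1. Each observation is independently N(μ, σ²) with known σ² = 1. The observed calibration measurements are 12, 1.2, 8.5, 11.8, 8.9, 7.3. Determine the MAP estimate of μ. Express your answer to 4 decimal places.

μ̂_MAP = 8.1000

n = 6; x̄ = (12 + 1.2 + 8.5 + 11.8 + 8.9 + 7.3)/6 = 49.7/6 = 497/60 ≈ 8.2833.
For a Normal prior and Normal likelihood with known variance, the posterior is Normal; its mode equals its mean, the precision-weighted average.
Prior precision 1/σ₀² = 1/1 = 1; data precision n/σ² = 6/1 = 6.
μ̂ = (1·7 + 6·(497/60)) / (1 + 6) = 56.7/7 = 8.1000.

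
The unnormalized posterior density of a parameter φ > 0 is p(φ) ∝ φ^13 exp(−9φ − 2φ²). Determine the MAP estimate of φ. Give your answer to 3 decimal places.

φ̂_MAP = 1.000

ℓ'(φ) = 13/φ − 9 − 4φ. Setting this to zero and multiplying by φ: 4φ² + 9φ − 13 = 0.
φ = (−9 + √(9² + 4·4·13)) / (2·4) = (−9 + √289) / 8 = (−9 + 17)/8 = 1.
ℓ''(φ) = −13/φ² − 4 < 0, confirming a maximum.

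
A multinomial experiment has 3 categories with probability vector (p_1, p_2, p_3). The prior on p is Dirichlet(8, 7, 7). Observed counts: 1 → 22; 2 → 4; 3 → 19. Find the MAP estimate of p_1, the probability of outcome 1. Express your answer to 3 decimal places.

MAP estimate: 0.453

The posterior is Dirichlet(αᵢ + nᵢ) = Dirichlet(30, 11, 26).
For a Dirichlet(a₁,…,a_K) with all aᵢ > 1, the mode has j-th component (aⱼ − 1)/(Σaᵢ − K).
Here Σaᵢ = 67 and K = 3, so p_1 = (30 − 1)/(67 − 3) = 29/64 ≈ 0.453.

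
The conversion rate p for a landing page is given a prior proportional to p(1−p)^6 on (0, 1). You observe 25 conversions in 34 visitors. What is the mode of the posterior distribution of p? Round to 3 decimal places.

The prior density ∝ p(1−p)^6 is the kernel of Beta(2, 7).
Data: 25 successes in 34 trials. The binomial likelihood contributes p^25(1−p)^9, so the posterior is Beta(2+25, 7+9) = Beta(27, 16).
For Beta(a, b) with a, b > 1 the mode is (a−1)/(a+b−2) = 26/41 ≈ 0.634.

p̂_MAP = 0.634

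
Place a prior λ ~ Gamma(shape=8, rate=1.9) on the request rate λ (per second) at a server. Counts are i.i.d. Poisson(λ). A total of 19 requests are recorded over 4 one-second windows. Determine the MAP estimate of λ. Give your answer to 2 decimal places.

λ̂_MAP = 4.41

Σxᵢ = 19, n = 4.
Posterior ∝ λ^7e^(−1.9λ) · λ^19e^(−4λ) = λ^26e^(−5.9λ), i.e. Gamma(shape=27, rate=5.9).
The mode of a Gamma(a, b) with a ≥ 1 (shape–rate) is (a−1)/b = 26/5.9 ≈ 4.41.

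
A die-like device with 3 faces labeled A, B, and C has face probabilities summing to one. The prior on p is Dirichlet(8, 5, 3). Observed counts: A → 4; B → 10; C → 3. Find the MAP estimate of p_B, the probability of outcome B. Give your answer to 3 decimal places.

The posterior is Dirichlet(αᵢ + nᵢ) = Dirichlet(12, 15, 6).
For a Dirichlet(a₁,…,a_K) with all aᵢ > 1, the mode has j-th component (aⱼ − 1)/(Σaᵢ − K).
Here Σaᵢ = 33 and K = 3, so p_B = (15 − 1)/(33 − 3) = 14/30 ≈ 0.467.

MAP estimate of p_B = 0.467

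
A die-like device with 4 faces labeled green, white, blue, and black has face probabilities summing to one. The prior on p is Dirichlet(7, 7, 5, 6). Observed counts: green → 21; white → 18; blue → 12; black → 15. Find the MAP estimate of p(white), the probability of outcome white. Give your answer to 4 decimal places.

MAP estimate of p(white) = 0.2759

The posterior is Dirichlet(αᵢ + nᵢ) = Dirichlet(28, 25, 17, 21).
For a Dirichlet(a₁,…,a_K) with all aᵢ > 1, the mode has j-th component (aⱼ − 1)/(Σaᵢ − K).
Here Σaᵢ = 91 and K = 4, so p(white) = (25 − 1)/(91 − 4) = 24/87 ≈ 0.2759.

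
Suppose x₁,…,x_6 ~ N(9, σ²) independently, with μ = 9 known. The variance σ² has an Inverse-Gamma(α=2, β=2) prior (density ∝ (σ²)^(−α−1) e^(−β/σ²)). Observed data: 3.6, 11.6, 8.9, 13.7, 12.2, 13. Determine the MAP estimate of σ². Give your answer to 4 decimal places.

Sum of squared deviations about the known mean: SS = (3.6−9)² + (11.6−9)² + (8.9−9)² + (13.7−9)² + (12.2−9)² + (13−9)² = 84.26.
The Normal likelihood contributes (σ²)^(−n/2) exp(−SS/(2σ²)), so the posterior is Inverse-Gamma(α + n/2, β + SS/2) = Inverse-Gamma(5, 44.13).
The mode of Inverse-Gamma(a, b) is b/(a+1) = 44.13/6 ≈ 7.3550.

σ̂²_MAP = 7.3550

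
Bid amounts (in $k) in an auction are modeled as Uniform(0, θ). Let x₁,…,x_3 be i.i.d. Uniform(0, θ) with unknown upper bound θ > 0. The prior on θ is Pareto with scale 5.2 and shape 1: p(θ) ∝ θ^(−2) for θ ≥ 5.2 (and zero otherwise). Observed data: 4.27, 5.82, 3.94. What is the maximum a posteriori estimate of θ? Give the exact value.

θ̂_MAP = 5.82

The Uniform(0, θ) likelihood is θ^(−n) for θ ≥ max(xᵢ), zero otherwise. Here max(xᵢ) = 5.82.
Posterior ∝ θ^(−2) · θ^(−3) = θ^(−5) on θ ≥ max(5.2, 5.82) = 5.82.
This density is strictly decreasing in θ, so the posterior mode lies at the lower boundary of the support.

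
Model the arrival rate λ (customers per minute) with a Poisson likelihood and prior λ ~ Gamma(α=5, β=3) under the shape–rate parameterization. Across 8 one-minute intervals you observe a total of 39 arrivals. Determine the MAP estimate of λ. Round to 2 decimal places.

λ̂_MAP = 3.91

Σxᵢ = 39, n = 8.
Posterior ∝ λ^4e^(−3λ) · λ^39e^(−8λ) = λ^43e^(−11λ), i.e. Gamma(shape=44, rate=11).
The mode of a Gamma(a, b) with a ≥ 1 (shape–rate) is (a−1)/b = 43/11 ≈ 3.91.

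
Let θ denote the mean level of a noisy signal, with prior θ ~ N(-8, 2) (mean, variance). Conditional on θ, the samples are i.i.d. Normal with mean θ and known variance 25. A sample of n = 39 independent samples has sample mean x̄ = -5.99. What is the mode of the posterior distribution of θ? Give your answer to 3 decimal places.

θ̂_MAP = -6.478

n = 39, x̄ = -5.99.
For a Normal prior and Normal likelihood with known variance, the posterior is Normal; its mode equals its mean, the precision-weighted average.
Prior precision 1/σ₀² = 1/2 = 0.5; data precision n/σ² = 39/25 = 1.56.
θ̂ = (0.5·(-8) + 1.56·(-5.99)) / (0.5 + 1.56) = (-13.3444)/2.06 = -33361/5150 ≈ -6.478.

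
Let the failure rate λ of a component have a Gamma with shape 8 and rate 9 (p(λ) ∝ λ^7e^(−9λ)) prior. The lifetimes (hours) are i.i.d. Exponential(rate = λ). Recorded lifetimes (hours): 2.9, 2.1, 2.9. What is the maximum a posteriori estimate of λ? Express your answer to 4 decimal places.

The Exponential(rate=λ) likelihood is ∝ λ^n e^(−λΣtᵢ). Here n = 3 and Σtᵢ = 2.9 + 2.1 + 2.9 = 7.9.
Posterior ∝ λ^7e^(−9λ) · λ^3e^(−7.9λ) = λ^10e^(−16.9λ), i.e. Gamma(11, 16.9).
Mode = (a−1)/b = 10/16.9 ≈ 0.5917.

λ̂_MAP = 0.5917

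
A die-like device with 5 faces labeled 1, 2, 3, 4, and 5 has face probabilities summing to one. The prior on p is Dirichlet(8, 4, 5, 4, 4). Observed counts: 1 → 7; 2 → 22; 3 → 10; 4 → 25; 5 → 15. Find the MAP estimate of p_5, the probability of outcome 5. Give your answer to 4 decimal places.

The posterior is Dirichlet(αᵢ + nᵢ) = Dirichlet(15, 26, 15, 29, 19).
For a Dirichlet(a₁,…,a_K) with all aᵢ > 1, the mode has j-th component (aⱼ − 1)/(Σaᵢ − K).
Here Σaᵢ = 104 and K = 5, so p_5 = (19 − 1)/(104 − 5) = 18/99 ≈ 0.1818.

MAP estimate: 0.1818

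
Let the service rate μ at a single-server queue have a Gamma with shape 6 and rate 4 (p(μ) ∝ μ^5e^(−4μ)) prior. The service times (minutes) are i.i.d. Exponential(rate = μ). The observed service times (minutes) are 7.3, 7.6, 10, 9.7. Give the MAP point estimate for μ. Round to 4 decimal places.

μ̂_MAP = 0.2332

The Exponential(rate=μ) likelihood is ∝ μ^n e^(−μΣtᵢ). Here n = 4 and Σtᵢ = 7.3 + 7.6 + 10 + 9.7 = 34.6.
Posterior ∝ μ^5e^(−4μ) · μ^4e^(−34.6μ) = μ^9e^(−38.6μ), i.e. Gamma(10, 38.6).
Mode = (a−1)/b = 9/38.6 ≈ 0.2332.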